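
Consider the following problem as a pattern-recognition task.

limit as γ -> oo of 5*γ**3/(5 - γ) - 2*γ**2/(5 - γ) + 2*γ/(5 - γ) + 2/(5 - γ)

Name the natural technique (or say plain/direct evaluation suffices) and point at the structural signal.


Technique: dominant-term comparison — growth-rate triage: the leading powers of γ decide the limit, everything else is noise. Differentiating the expression as a single quotient would eventually settle it as well; matching dominant growth settles it immediately.


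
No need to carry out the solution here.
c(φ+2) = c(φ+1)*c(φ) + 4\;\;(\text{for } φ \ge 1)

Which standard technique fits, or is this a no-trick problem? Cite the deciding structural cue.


Method: no special technique — a nonlinear dependence on earlier terms breaks linearity, and with it every superposition-based closed form.


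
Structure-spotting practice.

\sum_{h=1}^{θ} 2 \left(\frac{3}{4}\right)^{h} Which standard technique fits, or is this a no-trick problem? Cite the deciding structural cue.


Best approach: the geometric series formula — term-over-term division gives \frac{3}{4} every time — index-free ratio, geometric sum formula applies.


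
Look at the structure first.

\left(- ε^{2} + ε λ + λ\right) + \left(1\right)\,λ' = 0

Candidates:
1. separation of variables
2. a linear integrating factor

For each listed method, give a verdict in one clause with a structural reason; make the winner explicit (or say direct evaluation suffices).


Best approach: a linear integrating factor — linear in the unknown with genuine forcing: multiply through by the exponential of the integrated coefficient and the left side closes into one derivative.
- separation of variables: no division isolates the independent variable from the unknown.
- a linear integrating factor: applicable, and directly so.


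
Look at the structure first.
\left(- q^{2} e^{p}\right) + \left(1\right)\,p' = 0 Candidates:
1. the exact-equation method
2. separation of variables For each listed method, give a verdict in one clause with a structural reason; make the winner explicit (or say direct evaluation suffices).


Verdict: separation of variables — the derivative equals a pure function of q (namely q^{2}) times a pure function of p (namely e^{p}); divide and integrate each side.
- the exact-equation method — the cross partial derivatives disagree, so no single potential exists.
- separation of variables: a fit — the right tool for this form.


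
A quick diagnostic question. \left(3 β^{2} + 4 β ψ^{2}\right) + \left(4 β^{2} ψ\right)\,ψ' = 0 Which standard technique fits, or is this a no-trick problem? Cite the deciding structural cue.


Best approach: the exact-equation method — equality of cross partials is the green light — assemble the potential function term by term.


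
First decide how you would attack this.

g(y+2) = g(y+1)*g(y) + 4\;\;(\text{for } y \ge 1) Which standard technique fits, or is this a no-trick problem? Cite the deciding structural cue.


Verdict: no special technique — this one you iterate or analyze qualitatively: the nonlinearity defeats linear solution methods.


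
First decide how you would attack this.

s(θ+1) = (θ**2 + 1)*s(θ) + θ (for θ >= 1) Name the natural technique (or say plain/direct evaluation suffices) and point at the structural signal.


Technique: a summation factor — it is first-order linear but the coefficient θ**2 + 1 depends on the index, so multiply through by a summation factor to telescope it.


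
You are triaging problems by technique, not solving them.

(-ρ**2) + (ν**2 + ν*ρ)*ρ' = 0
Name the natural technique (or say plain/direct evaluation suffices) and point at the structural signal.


Diagnosis: the homogeneous substitution — the slope is degree-zero homogeneous: the ratio substitution v = ρ/ν collapses it. A Bernoulli substitution after rearrangement (possibly exchanging dependent and independent variable) is a fair alternative; the homogeneous route works on the equation as it stands.


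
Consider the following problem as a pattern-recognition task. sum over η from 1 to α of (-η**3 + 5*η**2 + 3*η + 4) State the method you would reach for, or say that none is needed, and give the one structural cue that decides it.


Method: no special technique — no ratio, no shift structure, no binomial pattern: sum the constant-multiple powers of η with known formulas.


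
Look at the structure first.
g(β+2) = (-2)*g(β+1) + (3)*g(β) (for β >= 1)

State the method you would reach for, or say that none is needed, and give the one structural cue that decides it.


Method: the characteristic-root method — the recurrence treats every index alike (constant coefficients, no forcing) — precisely the regime where r^β trials close it.


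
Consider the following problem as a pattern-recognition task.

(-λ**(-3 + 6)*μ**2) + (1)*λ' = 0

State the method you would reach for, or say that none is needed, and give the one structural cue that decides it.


Method: separation of variables — the slope splits multiplicatively: μ**2 carrying all μ-dependence times λ**(-3 + 6) carrying all λ-dependence — separate and integrate.


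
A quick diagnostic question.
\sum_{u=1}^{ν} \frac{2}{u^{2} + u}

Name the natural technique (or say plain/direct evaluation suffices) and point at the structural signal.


Verdict: telescoping — rewrite \frac{2}{u^{2} + u} as simple fractions and successive terms eat each other — only the edges survive.


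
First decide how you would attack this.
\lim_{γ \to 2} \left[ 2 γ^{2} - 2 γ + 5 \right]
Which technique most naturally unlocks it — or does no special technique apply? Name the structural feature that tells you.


Verdict: no special technique — the expression is continuous at the evaluation point — substitute directly; no indeterminate form appears.


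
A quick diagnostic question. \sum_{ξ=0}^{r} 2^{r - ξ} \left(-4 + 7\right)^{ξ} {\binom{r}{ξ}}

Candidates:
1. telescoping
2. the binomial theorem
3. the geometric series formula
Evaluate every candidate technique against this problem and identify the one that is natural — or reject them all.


Method: the binomial theorem — the summand is term ξ of a binomial expansion in (-4 + 7) and 2; the whole sum is a single power.
- telescoping: as presented, consecutive terms share no shifted copy to cancel against — no rewrite is on display to change that.
- the binomial theorem: yes, a natural case for it.
- the geometric series formula: dividing successive terms gives an index-dependent quantity, not a constant.


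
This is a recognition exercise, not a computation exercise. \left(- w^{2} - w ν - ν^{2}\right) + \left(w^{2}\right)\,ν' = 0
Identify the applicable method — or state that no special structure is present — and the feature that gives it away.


Method: the homogeneous substitution — scaling w and ν together leaves the slope fixed — it depends only on ν/w, so substitute the ratio.


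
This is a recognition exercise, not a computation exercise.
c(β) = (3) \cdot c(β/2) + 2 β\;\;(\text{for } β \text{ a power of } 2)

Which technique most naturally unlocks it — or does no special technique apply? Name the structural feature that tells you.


Best approach: the master substitution — the argument contracts 2-fold per step: reindex β exponentially and solve the linear recurrence in the new index.


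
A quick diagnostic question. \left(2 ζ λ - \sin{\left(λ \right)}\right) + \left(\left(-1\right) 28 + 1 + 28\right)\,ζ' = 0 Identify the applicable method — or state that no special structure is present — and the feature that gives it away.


Verdict: a linear integrating factor — linear in the unknown with genuine forcing: multiply through by the exponential of the integrated coefficient and the left side closes into one derivative.


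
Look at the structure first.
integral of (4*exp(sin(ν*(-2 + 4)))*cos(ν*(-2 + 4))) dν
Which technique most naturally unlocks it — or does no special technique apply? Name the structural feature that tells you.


Method: u-substitution — collected, the integrand has one factor that is, up to a constant, the derivative of an inner expression the rest depends on — substitute for that inner expression.


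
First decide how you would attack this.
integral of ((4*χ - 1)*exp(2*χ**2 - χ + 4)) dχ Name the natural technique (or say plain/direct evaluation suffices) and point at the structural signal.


Verdict: u-substitution — viewed as a product, the integrand is a composition evaluated at 2*χ**2 - χ + 4 times (a constant multiple of) that inner expression's derivative, so u = 2*χ**2 - χ + 4 makes it elementary.


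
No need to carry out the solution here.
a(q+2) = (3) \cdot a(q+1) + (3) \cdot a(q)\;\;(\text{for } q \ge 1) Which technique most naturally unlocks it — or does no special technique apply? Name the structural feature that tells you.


Verdict: the characteristic-root method — try a geometric ansatz r^q: constant coefficients turn the recurrence into one polynomial equation in r.


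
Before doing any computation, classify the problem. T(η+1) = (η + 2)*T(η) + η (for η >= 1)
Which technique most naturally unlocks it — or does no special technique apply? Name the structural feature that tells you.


Verdict: a summation factor — normalize by the running product of η + 2: the left side becomes a difference, and differences sum.


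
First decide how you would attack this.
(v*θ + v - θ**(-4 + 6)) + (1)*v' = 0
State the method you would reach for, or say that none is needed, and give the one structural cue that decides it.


Method: a linear integrating factor — the unknown enters only to the first power against a nonzero forcing term — the integrating-factor template applies directly.


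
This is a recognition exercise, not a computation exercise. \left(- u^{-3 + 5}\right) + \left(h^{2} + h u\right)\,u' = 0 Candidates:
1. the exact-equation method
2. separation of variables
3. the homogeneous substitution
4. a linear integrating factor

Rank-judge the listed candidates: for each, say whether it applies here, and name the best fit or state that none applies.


Method: the homogeneous substitution — solved for the derivative, the right side is unchanged under scaling h and u together — it depends only on the ratio u/h, so substitute a single ratio variable. A Bernoulli-style rewrite — possibly after exchanging which variable is treated as dependent — would work as well; the homogeneous substitution is the more immediate reading here.
- the exact-equation method — no potential function has this form as its differential, as written.
- separation of variables — the two dependences are entangled, not a clean product of one-variable pieces.
- the homogeneous substitution: applicable, and directly so.
- a linear integrating factor — the unknown enters nonlinearly (through a power, a denominator, or a transcendental function), which the linear integrating-factor recipe cannot absorb as-is — any repair would come from a preliminary substitution, not the factor.


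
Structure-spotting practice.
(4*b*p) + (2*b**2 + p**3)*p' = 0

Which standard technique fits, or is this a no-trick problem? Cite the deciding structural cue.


Best approach: the exact-equation method — 4*b*p and 2*b**2 + p**3 pass the exactness check on the nose, so no integrating factor in b or p is needed at all.


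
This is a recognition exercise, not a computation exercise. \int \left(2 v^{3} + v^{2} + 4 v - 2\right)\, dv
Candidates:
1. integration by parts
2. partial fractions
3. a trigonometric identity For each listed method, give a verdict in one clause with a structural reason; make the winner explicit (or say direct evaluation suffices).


Method: no special technique — a term-by-term power-rule job in v; no substitution or rearrangement earns its keep here.
- integration by parts — splitting off a factor buys nothing — the integrand integrates directly without parts.
- partial fractions — there is no rational-function structure to decompose.
- a trigonometric identity: no sine or cosine appears, so there is nothing for a trigonometric identity to act on.


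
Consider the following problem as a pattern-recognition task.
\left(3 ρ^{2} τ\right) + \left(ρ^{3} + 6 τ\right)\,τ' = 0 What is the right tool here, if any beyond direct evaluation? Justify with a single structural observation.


Diagnosis: the exact-equation method — d/dτ of 3 ρ^{2} τ equals d/dρ of ρ^{3} + 6 τ: the form is a total differential of one potential — integrate it exactly.


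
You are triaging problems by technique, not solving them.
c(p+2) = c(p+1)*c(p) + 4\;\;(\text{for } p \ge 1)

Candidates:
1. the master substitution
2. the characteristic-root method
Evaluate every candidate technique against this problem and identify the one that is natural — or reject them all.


Method: no special technique — the update rule curves (it is not linear in the unknown sequence), so no superposition-based closed form attaches — iterate or study it directly.
- the master substitution: this is shift-type recursion, outside the divide-and-conquer template.
- the characteristic-root method: the recursion is nonlinear in the sequence values, so no linear-modes ansatz applies.


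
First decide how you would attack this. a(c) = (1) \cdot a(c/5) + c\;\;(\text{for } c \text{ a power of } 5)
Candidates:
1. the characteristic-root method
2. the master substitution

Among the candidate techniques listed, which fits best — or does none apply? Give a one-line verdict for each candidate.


Diagnosis: the master substitution — treat m = log base 5 of c as the new clock: one recursion step advances m by one while c scales by 5.
- the characteristic-root method: a divided-index call is not the fixed-shift linear shape that characteristic roots solve.
- the master substitution — applicable, and directly so.


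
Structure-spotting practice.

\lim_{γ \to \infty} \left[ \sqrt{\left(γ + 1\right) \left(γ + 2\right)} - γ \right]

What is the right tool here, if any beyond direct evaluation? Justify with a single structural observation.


Diagnosis: conjugate multiplication — \sqrt{\left(γ + 1\right) \left(γ + 2\right)} and γ both blow up, but their difference is tame once the conjugate rationalizes it.


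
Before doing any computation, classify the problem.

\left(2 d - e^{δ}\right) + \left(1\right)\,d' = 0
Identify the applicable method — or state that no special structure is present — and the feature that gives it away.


Method: a linear integrating factor — arrange it as d' + 2·d = (the forcing term) and the integrating factor does the rest.


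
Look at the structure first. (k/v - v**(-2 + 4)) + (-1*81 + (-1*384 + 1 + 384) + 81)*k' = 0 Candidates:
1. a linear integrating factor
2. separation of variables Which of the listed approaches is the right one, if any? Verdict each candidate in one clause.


Verdict: a linear integrating factor — linear in the unknown with genuine forcing: multiply through by the exponential of the integrated coefficient and the left side closes into one derivative.
- a linear integrating factor: applicable, and directly so.
- separation of variables — the two dependences are entangled, not a clean product of one-variable pieces.


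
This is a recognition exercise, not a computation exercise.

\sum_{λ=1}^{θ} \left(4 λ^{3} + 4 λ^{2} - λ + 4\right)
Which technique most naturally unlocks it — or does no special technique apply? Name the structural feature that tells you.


Technique: no special technique — recognize the absence of structure: constant-multiple powers of λ summed plainly, no special method required.


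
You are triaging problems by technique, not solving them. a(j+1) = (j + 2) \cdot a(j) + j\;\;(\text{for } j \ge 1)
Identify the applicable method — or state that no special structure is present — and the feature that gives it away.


Diagnosis: a summation factor — first-order, linear, moving coefficient j + 2: the discrete analogue of an integrating factor handles it.


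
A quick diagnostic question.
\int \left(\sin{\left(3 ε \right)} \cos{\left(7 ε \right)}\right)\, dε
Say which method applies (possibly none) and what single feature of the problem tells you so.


Best approach: a trigonometric identity — \sin{\left(3 ε \right)} \cos{\left(7 ε \right)} mixes two frequencies; the product-to-sum identity splits it into single-frequency sinusoids.


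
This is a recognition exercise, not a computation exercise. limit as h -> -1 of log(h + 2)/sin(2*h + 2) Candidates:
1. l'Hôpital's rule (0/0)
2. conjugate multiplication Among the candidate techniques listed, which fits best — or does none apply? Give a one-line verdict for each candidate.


Diagnosis: l'Hôpital's rule (0/0) — substituting -1 gives 0 over 0; differentiate top and bottom once and re-evaluate. Expanding numerator and denominator to first order gives the same value — the rule automates exactly that.
- l'Hôpital's rule (0/0): applies; the problem has the shape this method handles.
- conjugate multiplication: multiplying by a conjugate would not remove any indeterminacy here.


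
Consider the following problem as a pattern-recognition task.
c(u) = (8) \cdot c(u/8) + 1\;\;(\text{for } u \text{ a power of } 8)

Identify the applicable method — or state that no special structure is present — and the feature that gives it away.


Diagnosis: the master substitution — treat m = log base 8 of u as the new clock: one recursion step advances m by one while u scales by 8.


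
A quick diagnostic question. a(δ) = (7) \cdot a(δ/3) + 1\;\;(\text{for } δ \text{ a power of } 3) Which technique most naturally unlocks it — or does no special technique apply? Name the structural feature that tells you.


Method: the master substitution — the argument shrinks by the factor 3, so measure the index on a logarithmic scale and the recursion becomes a shift.


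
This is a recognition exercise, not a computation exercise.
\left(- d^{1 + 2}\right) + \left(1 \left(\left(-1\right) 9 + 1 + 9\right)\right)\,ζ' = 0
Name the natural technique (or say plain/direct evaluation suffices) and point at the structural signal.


Diagnosis: no special technique — the slope is a function of d alone, so integrate both sides directly.


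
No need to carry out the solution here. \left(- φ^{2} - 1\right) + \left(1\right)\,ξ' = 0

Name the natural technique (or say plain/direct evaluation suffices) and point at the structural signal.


Best approach: no special technique — with ξ absent the equation is not coupled at all: direct integration in φ.


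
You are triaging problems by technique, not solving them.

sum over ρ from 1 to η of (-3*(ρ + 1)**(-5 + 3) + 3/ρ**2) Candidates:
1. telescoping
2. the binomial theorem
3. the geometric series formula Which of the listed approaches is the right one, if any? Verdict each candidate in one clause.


Diagnosis: telescoping — write out three consecutive terms and watch the interior cancel: the advanced copy one term subtracts reappears as the very next term's leading piece, pair after pair.
- telescoping — applies; the problem has the shape this method handles.
- the binomial theorem: the terms lack the binomial-coefficient-weighted complementary-power pattern of an expansion.
- the geometric series formula: the ratio of consecutive terms depends on the index.


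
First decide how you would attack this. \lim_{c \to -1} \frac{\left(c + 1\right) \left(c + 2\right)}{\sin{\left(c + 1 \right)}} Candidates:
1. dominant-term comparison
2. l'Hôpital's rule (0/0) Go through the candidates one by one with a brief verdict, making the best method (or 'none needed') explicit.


Verdict: l'Hôpital's rule (0/0) — substituting -1 gives 0 over 0; differentiate top and bottom once and re-evaluate. The standard small-argument limits would also carry it; the rule is the systematic route.
- dominant-term comparison: this limit is not decided by comparing polynomial growth at infinity.
- l'Hôpital's rule (0/0): a fit — the right tool for this form.


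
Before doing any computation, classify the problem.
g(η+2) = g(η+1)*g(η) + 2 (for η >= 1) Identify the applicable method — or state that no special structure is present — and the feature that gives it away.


Diagnosis: no special technique — no ansatz, no master substitution, no summation factor survives the nonlinearity here.


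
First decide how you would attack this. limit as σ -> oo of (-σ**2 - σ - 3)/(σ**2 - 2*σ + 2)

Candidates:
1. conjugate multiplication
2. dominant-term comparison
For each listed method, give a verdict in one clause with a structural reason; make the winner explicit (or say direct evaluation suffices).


Best approach: dominant-term comparison — growth-rate triage: the leading powers of σ decide the limit, everything else is noise.
- conjugate multiplication — no divergent radical difference is present for a conjugate pair to cancel.
- dominant-term comparison — applicable, and directly so.


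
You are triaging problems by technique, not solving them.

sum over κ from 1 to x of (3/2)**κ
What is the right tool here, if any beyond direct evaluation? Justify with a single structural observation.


Best approach: the geometric series formula — consecutive terms stand in a fixed index-free ratio — the geometric sum formula closes it.


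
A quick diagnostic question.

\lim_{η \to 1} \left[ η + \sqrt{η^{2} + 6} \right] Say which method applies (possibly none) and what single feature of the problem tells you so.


Best approach: no special technique — the expression is continuous at 1 — substitute and evaluate; no indeterminate form appears.


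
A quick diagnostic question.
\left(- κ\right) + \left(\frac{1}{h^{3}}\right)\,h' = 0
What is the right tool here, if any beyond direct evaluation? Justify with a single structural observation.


Diagnosis: separation of variables — the derivative equals a pure function of κ (namely κ) times a pure function of h (namely h^{3}); divide and integrate each side. The equation is exact as it stands too — a potential function exists — though separation reads the split structure directly.


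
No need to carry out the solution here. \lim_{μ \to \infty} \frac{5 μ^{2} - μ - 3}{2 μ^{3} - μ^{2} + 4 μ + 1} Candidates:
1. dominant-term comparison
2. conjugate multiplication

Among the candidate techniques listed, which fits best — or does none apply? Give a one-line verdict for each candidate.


Diagnosis: dominant-term comparison — as μ grows, only the highest-degree terms matter — compare leading terms and read the limit off.
- dominant-term comparison: a fit — the right tool for this form.
- conjugate multiplication: there is no infinity-minus-infinity radical difference to rationalize.


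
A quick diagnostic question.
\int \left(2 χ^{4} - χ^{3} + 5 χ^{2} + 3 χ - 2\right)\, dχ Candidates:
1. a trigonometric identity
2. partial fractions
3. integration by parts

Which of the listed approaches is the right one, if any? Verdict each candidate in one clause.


Best approach: no special technique — the integrand is a sum of constant multiples of powers of χ — integrate term by term.
- a trigonometric identity — with no trigonometric functions present, identity rewriting has no target.
- partial fractions — the expression is not a ratio of polynomials that decomposes further.
- integration by parts — parts would only shuffle a directly integrable integrand.


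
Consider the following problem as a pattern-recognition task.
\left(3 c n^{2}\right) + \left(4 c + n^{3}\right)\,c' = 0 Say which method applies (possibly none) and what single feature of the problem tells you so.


Verdict: the exact-equation method — take the mixed partials of 3 c n^{2} and 4 c + n^{3}: they are equal, which certifies an exact differential.


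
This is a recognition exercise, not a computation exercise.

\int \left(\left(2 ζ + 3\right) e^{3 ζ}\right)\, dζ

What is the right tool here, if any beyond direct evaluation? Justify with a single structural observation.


Method: integration by parts — differentiate 2 ζ + 3, integrate e^{3 ζ}: each pass lowers the polynomial degree, so parts terminates.


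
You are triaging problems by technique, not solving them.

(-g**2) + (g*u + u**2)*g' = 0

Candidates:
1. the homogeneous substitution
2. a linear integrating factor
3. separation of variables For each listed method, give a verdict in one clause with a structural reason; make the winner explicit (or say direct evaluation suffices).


Diagnosis: the homogeneous substitution — the slope is degree-zero homogeneous: the ratio substitution v = g/u collapses it. A Bernoulli-style rewrite — possibly after exchanging which variable is treated as dependent — would work as well; the homogeneous substitution is the more immediate reading here.
- the homogeneous substitution — yes — fits the structure here.
- a linear integrating factor — a nonlinear term in the unknown puts this outside the integrating-factor template.
- separation of variables: no division isolates the independent variable from the unknown.


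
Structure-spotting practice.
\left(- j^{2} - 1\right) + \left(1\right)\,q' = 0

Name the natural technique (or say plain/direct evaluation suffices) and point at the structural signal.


Method: no special technique — solved for the derivative, no q appears — this is antidifferentiation in j wearing ODE clothing.


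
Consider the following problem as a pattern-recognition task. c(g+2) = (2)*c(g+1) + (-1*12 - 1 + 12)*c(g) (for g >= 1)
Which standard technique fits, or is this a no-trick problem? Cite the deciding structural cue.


Diagnosis: the characteristic-root method — this is the constant-coefficient homogeneous case — the whole solution in g reduces to a polynomial's roots.


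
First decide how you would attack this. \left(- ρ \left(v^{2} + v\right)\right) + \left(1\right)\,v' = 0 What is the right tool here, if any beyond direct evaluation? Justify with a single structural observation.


Method: separation of variables — a product of single-variable factors, ρ and v^{2} + v — the textbook separable form. Rearranged, this also fits the Bernoulli template directly; separation reads the product structure as given.


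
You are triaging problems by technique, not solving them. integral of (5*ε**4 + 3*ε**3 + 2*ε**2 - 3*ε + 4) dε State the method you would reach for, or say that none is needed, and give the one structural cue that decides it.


Technique: no special technique — the integrand is a sum of constant multiples of powers of ε — integrate term by term.


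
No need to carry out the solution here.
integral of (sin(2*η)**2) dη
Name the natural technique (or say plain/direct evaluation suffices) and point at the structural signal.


Best approach: a trigonometric identity — sin(2*η)**2 is an even power — the power-reduction identity rewrites it into first-degree cosines.


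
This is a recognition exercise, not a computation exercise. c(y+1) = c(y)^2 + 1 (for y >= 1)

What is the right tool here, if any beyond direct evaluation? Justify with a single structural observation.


Best approach: no special technique — the recurrence is nonlinear in the sequence values; study it directly, no linear machinery applies.


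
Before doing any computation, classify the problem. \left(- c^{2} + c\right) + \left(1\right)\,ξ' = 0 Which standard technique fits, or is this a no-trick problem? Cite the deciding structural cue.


Best approach: no special technique — solved for the derivative, ξ never appears on the right — this is a direct integration in c, not a differential-equations problem at heart.


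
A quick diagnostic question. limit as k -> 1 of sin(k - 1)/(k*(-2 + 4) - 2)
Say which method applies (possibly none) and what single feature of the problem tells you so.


Verdict: l'Hôpital's rule (0/0) — both numerator and denominator vanish at 1: the genuine 0/0 indeterminate that l'Hôpital exists for. Expanding numerator and denominator to first order gives the same value — the rule automates exactly that.


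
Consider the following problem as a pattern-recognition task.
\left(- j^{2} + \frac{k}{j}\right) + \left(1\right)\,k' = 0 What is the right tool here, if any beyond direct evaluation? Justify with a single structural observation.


Technique: a linear integrating factor — linear in the unknown with genuine forcing: multiply through by the exponential of the integrated coefficient and the left side closes into one derivative.


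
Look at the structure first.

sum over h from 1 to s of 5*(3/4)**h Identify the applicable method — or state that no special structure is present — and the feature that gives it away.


Best approach: the geometric series formula — each term is 3/4 times the previous one, so the geometric-series formula applies directly.


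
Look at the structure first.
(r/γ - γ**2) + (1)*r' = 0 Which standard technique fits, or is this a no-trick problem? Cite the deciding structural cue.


Diagnosis: a linear integrating factor — linear in the unknown with genuine forcing: multiply through by the exponential of the integrated coefficient and the left side closes into one derivative.


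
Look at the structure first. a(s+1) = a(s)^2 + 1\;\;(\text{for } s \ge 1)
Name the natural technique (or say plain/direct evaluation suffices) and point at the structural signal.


Method: no special technique — the map from one term to the next is curved, not linear, so linear closed-form machinery does not attach.


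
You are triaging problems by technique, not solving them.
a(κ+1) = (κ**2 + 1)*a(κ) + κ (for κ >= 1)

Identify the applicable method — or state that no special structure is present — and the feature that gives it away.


Diagnosis: a summation factor — one-term recursion with variable weight κ**2 + 1 is solved by product normalization, not by root-finding.


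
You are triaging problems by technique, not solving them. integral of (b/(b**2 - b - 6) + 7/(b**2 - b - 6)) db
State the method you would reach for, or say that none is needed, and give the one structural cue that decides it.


Diagnosis: partial fractions — each factor of b**2 - b - 6 owns one elementary piece of the integrand — separate them and integrate piecewise.


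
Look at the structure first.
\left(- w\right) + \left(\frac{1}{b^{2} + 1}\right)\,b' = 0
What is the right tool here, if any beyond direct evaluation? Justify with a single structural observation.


Technique: separation of variables — solved for the derivative, the right side factors as w times b^{2} + 1 — all w-dependence separates from all b-dependence. One could also solve this as an exact equation; with each coefficient in its own variable, separating is the same work with fewer steps.


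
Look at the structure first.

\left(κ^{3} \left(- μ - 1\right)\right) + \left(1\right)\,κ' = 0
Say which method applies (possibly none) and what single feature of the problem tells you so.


Technique: separation of variables — one side of the product carries the independent variable, the other the unknown — the textbook separation shape.


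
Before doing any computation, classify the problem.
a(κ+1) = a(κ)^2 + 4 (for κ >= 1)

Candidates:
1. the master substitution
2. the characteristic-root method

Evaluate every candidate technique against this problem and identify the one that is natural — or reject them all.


Technique: no special technique — the unknown enters the rule nonlinearly, not as a weighted sum — no linear method is even well-posed.
- the master substitution — with no divided-index recursive call, reindexing by powers of a base buys nothing.
- the characteristic-root method — the recursion is nonlinear in the sequence values, so no linear-modes ansatz applies.


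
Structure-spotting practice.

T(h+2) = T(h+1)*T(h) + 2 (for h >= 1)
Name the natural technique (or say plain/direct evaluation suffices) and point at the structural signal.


Technique: no special technique — nonlinear feedback in the recursion rules out every root- or factor-based technique.


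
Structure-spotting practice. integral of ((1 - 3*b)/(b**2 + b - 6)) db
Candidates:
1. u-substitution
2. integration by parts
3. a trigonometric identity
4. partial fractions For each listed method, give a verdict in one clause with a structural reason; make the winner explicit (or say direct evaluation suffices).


Diagnosis: partial fractions — rational integrand, reducible denominator b**2 + b - 6: decompose first, integrate second.
- u-substitution — no subexpression of the integrand serves as a whole-integral substitution inner — individual terms may offer their own, but none carries its derivative as a factor of the full integrand; a working change of variable would have to be constructed from outside the expression.
- integration by parts: there is no nonconstant-polynomial-times-kernel split with an exp, sine, cosine (degree-1 argument), or logarithm partner.
- a trigonometric identity — no sine or cosine appears, so there is nothing for a trigonometric identity to act on.
- partial fractions — a fit — the right tool for this form.


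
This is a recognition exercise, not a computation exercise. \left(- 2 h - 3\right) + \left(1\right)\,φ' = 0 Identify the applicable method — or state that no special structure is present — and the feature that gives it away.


Diagnosis: no special technique — with φ absent the equation is not coupled at all: direct integration in h.


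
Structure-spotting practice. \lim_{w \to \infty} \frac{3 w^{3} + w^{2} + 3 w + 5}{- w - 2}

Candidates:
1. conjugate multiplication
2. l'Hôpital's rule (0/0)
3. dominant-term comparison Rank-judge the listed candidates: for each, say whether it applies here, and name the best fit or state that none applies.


Diagnosis: dominant-term comparison — growth-rate triage: the leading powers of w decide the limit, everything else is noise.
- conjugate multiplication: multiplying by a conjugate would not remove any indeterminacy here.
- l'Hôpital's rule (0/0): no 0/0 form appears: written as one quotient, top and bottom both grow without bound, and the ratio is decided by their leading terms.
- dominant-term comparison: yes — fits the structure here.


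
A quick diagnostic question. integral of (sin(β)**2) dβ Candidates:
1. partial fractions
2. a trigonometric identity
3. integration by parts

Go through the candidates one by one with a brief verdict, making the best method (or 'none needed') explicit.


Method: a trigonometric identity — the even exponent on sin(β)**2 signals one move: rewrite via cos of the doubled angle.
- partial fractions — there is no rational-function structure to decompose.
- a trigonometric identity: a fit — the right tool for this form.
- integration by parts — not the natural route: no polynomial-kernel product appears — a recursive parts reduction of the trigonometric product exists, but the identity rewrite is direct.


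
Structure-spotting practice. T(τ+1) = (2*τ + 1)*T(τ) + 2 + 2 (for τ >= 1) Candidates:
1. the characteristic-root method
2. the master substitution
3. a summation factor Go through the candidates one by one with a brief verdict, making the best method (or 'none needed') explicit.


Diagnosis: a summation factor — rescale the sequence by the product of the weights 2*τ + 1 so far — the recurrence collapses to a plain running sum.
- the characteristic-root method — the coefficients vary with the index, breaking the constant-coefficient structure the method needs.
- the master substitution — the recursion steps by a constant offset, so exponential reindexing is pointless.
- a summation factor — applicable, and directly so.


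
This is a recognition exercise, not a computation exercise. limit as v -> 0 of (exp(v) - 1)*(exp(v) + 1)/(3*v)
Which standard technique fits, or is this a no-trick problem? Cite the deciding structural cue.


Verdict: l'Hôpital's rule (0/0) — the 0/0 form at 0 is the signature situation for l'Hôpital's rule. One could equally expand both pieces locally and compare leading terms; the rule does that in one stroke.


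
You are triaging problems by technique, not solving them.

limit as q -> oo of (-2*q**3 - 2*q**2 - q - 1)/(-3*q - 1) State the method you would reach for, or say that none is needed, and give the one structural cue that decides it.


Best approach: dominant-term comparison — divide by the highest power of q present: lower-order terms vanish and the dominant ratio remains. As a single quotient, the ∞/∞ shape would yield to repeated differentiation as well — the growth comparison gets there in one look.


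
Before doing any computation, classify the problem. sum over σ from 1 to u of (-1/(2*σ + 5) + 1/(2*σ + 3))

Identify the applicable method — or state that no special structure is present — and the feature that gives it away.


Diagnosis: telescoping — a difference of consecutive values of one function (1/(2*σ + 3) at one index and the next) — telescoping by construction.


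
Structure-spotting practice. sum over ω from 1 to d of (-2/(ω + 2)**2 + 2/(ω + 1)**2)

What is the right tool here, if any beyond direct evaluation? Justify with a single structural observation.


Best approach: telescoping — consecutive terms evaluate one function at adjacent indices (2/(ω + 1)**2 is its current value): one term's tail is the next term's head, so the chain collapses.


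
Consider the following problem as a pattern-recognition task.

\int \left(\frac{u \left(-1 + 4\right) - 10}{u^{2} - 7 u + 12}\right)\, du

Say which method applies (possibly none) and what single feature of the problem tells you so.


Verdict: partial fractions — u^{2} - 7 u + 12 splits into linear pieces, so the quotient is a sum of simple fractions — decompose before integrating.


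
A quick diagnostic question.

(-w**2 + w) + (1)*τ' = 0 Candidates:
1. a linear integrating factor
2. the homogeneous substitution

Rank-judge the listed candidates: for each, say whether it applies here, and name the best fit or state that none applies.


Diagnosis: no special technique — solved for the derivative, no τ appears — this is antidifferentiation in w wearing ODE clothing.
- a linear integrating factor: the linear template holds only trivially here (the unknown is absent, so the coefficient is zero) — the method is not the natural label.
- the homogeneous substitution: the slope changes under joint rescaling, failing the degree-zero test.


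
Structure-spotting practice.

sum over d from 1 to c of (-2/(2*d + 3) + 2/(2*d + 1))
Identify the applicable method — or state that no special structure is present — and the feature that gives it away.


Method: telescoping — the summand is built as 2/(2*d + 1) minus its own successor — adjacent terms annihilate down the line.


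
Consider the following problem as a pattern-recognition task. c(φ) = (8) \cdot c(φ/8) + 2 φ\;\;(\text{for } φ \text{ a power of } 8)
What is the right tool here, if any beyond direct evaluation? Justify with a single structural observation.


Method: the master substitution — the argument shrinks by the factor 8, so measure the index on a logarithmic scale and the recursion becomes a shift.


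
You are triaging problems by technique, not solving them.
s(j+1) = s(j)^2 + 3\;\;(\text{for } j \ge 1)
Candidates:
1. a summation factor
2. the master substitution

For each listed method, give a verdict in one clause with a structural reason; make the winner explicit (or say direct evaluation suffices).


Technique: no special technique — a nonlinear dependence on earlier terms breaks linearity, and with it every superposition-based closed form.
- a summation factor — no summation factor applies — the rule is not linear in the sequence values.
- the master substitution — the recursion shifts the index rather than dividing it.
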